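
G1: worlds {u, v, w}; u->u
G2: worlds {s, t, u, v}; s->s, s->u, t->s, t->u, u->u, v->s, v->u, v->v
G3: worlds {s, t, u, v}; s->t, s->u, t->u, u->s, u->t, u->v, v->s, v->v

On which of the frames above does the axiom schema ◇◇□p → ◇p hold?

G1, G2

This is the axiom for a generalized confluence (Geach) condition; its first-order frame correspondent is ∀x ∀y (xR²y → ∃w (yRw ∧ xRw)).
G1: condition met.
G2: condition met.
G3: fails — sR²v but no w with vRw and sRw.
Valid on: G1, G2.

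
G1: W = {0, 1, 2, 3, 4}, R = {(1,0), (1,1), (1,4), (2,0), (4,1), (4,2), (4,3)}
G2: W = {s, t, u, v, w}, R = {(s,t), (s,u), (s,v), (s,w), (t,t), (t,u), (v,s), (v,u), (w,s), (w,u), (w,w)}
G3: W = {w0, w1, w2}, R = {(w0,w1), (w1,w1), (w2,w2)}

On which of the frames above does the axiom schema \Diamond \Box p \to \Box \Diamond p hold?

Frame correspondent (Sahlqvist): \forall x \forall y \forall z (Rxy \wedge Rxz \to \exists w (Ryw \wedge Rzw)) — i.e. convergence.
G1: fails — R10 and R10 but 0 and 0 have no common successor.
G2: fails — Rsv and Rsu but v and u have no common successor.
G3: condition met.

G3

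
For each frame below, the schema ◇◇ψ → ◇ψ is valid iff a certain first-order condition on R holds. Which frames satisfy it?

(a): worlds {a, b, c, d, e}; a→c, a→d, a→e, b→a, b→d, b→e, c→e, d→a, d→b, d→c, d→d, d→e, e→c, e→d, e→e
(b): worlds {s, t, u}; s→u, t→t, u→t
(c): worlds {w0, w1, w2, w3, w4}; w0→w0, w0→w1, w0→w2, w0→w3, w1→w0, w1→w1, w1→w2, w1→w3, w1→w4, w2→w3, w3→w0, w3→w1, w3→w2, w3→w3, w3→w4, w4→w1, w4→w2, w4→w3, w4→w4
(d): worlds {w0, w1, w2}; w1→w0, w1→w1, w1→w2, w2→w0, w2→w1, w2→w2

(d)

The schema corresponds to a generalized confluence (Geach) condition: ∀x ∀y (xR²y → ∃w (y = w ∧ xRw)).
(a): fails — aR²a but no w with a=w and aRw.
(b): fails — sR²t but no w with t=w and sRw.
(c): fails — w0R²w4 but no w with w4=w and w0Rw.
(d): condition met.
Valid on: (d).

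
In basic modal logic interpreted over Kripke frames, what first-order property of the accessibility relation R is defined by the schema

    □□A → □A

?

This is the C4 axiom.
It corresponds to density: ∀x ∀y (Rxy → ∃z (Rxz ∧ Rzy)).

density: ∀x ∀y (Rxy → ∃z (Rxz ∧ Rzy))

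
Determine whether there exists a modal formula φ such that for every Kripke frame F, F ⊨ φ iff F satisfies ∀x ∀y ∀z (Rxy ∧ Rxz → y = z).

This is a Sahlqvist condition; the CD axiom ◇q → □q defines it.

Yes — defined by ◇q → □q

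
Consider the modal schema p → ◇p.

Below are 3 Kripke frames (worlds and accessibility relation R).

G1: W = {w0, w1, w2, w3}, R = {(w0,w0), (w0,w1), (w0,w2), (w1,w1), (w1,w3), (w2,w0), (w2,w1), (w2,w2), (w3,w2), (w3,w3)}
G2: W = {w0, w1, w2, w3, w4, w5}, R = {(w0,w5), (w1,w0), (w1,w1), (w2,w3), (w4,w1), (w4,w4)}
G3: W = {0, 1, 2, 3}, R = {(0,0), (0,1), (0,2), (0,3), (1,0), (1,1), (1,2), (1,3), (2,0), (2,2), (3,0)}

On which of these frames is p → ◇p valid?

The schema corresponds to reflexivity: ∀x Rxx.
G1: holds.
G2: fails — world w0 does not see itself.
G3: fails — world 3 does not see itself.

G1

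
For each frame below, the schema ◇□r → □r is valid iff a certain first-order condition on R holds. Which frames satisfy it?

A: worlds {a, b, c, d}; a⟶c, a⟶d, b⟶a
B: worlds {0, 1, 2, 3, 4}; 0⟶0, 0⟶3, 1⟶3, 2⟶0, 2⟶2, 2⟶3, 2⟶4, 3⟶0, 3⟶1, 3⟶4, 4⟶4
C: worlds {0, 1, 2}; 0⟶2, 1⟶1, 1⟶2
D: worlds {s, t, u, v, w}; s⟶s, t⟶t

D

Frame correspondent (Sahlqvist): ∀x ∀y ∀z (Rxy ∧ Rxz → Ryz) — i.e. the Euclidean property.
A: fails — Rac and Rac but not Rcc.
B: fails — R03 and R03 but not R33.
C: fails — R02 and R02 but not R22.
D: satisfies the condition.
Valid on: D.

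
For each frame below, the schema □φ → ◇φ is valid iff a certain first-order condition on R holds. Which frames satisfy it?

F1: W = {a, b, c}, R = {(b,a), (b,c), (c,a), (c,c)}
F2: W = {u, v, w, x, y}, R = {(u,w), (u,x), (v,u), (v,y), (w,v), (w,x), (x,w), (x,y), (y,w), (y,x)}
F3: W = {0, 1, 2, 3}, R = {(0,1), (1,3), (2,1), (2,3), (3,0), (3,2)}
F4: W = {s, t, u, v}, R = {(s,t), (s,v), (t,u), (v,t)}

F2, F3

The schema corresponds to seriality: ∀x ∃y Rxy.
F1: fails — world a has no successor.
F2: condition met.
F3: condition met.
F4: fails — world u has no successor.
Valid on: F2, F3.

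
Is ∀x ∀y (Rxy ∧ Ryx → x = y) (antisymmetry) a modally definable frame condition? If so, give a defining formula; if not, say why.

Any modally definable frame class is closed under surjective bounded morphisms.
The 8-cycle (worlds s,t,u,v,w,x,y,z with s→t→u→v→w→x→y→z→s) is antisymmetric. Sending even-indexed worlds to a and odd-indexed worlds to b is a surjective bounded morphism onto the two-world frame with a↔b, which is not antisymmetric.
So the class is not modally definable.

Not definable by any modal formula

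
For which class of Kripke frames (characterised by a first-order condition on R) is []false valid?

emptiness of R: forall x forall y ~Rxy

This is the Ver axiom.
It corresponds to emptiness of R: forall x forall y ~Rxy.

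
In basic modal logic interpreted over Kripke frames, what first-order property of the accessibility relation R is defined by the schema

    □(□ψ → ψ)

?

Shift-reflexivity

This is the T□ axiom.
It corresponds to shift-reflexivity: ∀x ∀y (Rxy → Ryy).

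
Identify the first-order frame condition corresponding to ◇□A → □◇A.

Convergence

Suppose ◇□A→□◇A is valid. Take Rxy, Rxz and set V(A)={w : Ryw}. Then □A at y so ◇□A at x, so □◇A at x, so ◇A at z, giving w with Rzw and Ryw.
The converse is a direct semantic check.
Frame condition: ∀x ∀y ∀z (Rxy ∧ Rxz → ∃w (Ryw ∧ Rzw)).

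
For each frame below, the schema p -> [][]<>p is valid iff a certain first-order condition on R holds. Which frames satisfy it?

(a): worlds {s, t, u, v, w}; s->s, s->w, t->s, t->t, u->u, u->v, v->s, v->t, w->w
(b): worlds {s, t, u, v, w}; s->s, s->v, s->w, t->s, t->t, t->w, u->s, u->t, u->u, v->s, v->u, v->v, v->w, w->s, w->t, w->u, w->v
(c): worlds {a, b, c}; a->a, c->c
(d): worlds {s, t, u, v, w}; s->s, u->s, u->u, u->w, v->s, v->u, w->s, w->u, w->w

This is the axiom for a generalized confluence (Geach) condition; its first-order frame correspondent is forall x forall z (x R^2 z -> exists w (x = w & zRw)).
(a): fails — sR²w but no w* with s=w* and wRw*.
(b): fails — tR²s but no w* with t=w* and sRw*.
(c): condition met.
(d): fails — uR²s but no w* with u=w* and sRw*.

(c)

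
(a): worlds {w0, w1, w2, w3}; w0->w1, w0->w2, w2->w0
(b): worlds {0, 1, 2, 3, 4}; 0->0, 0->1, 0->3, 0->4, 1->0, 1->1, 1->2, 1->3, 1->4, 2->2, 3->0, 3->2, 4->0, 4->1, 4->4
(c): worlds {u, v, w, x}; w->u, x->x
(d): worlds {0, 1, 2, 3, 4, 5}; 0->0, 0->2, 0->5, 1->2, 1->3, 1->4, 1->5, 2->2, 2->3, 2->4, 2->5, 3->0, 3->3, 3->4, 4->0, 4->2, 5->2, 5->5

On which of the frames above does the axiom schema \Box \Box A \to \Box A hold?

Frame correspondent (Sahlqvist): \forall x \forall y (Rxy \to \exists z (Rxz \wedge Rzy)) — i.e. density.
(a): fails — Rw0w1 but no z with Rw0z and Rzw1.
(b): ✓.
(c): fails — Rwu but no z with Rwz and Rzu.
(d): ✓.
Valid on: (b), (d).

(b), (d)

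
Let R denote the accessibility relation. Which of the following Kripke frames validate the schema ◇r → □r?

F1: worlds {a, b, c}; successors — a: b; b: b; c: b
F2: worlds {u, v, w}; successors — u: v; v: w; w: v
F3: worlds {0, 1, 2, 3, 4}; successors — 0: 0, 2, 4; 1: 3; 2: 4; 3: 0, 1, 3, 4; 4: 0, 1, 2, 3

F1, F2

This is the axiom for partial functionality; its first-order frame correspondent is ∀x ∀y ∀z (Rxy ∧ Rxz → y = z).
F1: ✓.
F2: ✓.
F3: fails — 0 sees both 0 and 2.
Valid on: F1, F2.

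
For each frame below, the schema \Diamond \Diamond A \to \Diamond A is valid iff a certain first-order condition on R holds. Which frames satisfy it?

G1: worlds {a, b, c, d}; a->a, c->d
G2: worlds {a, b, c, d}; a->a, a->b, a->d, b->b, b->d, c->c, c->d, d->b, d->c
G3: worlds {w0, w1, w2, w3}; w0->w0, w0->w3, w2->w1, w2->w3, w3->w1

Frame correspondent (Sahlqvist): \forall x \forall y (x R^2 y \to \exists w (y = w \wedge xRw)) — i.e. a generalized confluence (Geach) condition.
G1: satisfies the condition.
G2: fails — aR²c but no w with c=w and aRw.
G3: fails — w0R²w1 but no w with w1=w and w0Rw.
Valid on: G1.

G1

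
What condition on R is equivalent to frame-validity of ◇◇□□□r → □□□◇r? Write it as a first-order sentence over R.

This is a Sahlqvist (Geach-type) schema ◇^2□^3r → □^3◇^1r.
Minimal-valuation argument: fix x; take any y with xR^2y and any z with xR^3z. Set V(r) to the set of worlds R-reachable from y in exactly 3 steps. Then □^3r holds at y, so the antecedent holds at x; validity forces ◇^1r at z, giving a w with zR^1w and yR^3w.
First-order correspondent: ∀x ∀y ∀z ((xR²y ∧ xR³z) → ∃w (yR³w ∧ zRw)).

∀x ∀y ∀z ((xR²y ∧ xR³z) → ∃w (yR³w ∧ zRw))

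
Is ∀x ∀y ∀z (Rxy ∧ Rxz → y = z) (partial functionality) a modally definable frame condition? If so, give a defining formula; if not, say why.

Yes: it is partial functionality, defined by the CD schema ◇q → □q.
Suppose ◇q→□q is valid. Take Rxy, Rxz and set V(q)={y}. Then ◇q at x, so □q at x, so q at z, i.e. z=y.

Definable; ◇q → □q defines it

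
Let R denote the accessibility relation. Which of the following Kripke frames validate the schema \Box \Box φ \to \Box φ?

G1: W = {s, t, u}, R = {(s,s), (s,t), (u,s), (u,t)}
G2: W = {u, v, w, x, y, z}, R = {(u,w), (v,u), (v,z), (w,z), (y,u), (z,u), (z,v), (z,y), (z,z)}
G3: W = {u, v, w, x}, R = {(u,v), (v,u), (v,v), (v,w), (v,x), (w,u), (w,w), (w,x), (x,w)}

G1, G3

The schema corresponds to density: \forall x \forall y (Rxy \to \exists z (Rxz \wedge Rzy)).
G1: satisfies the condition.
G2: fails — Ruw but no t with Rut and Rtw.
G3: satisfies the condition.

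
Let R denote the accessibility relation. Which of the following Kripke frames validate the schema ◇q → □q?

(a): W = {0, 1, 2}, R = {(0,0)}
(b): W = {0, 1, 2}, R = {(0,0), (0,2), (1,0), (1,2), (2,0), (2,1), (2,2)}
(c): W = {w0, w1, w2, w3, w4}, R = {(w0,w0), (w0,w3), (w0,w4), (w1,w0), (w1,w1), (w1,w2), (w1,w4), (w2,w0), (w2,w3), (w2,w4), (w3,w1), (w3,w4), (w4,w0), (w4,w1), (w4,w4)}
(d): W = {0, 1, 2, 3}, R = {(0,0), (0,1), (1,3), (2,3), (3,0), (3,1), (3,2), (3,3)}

Frame correspondent (Sahlqvist): ∀x ∀y ∀z (Rxy ∧ Rxz → y = z) — i.e. partial functionality.
(a): holds.
(b): fails — 0 sees both 0 and 2.
(c): fails — w0 sees both w0 and w3.
(d): fails — 0 sees both 0 and 1.
Valid on: (a).

(a)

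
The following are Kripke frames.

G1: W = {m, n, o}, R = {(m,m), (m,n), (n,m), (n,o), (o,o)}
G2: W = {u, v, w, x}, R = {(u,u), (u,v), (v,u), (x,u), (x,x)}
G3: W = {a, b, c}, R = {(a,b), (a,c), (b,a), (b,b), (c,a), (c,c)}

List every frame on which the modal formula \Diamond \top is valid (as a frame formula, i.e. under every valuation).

The schema corresponds to seriality: \forall x \exists y Rxy.
G1: holds.
G2: fails — world w has no successor.
G3: holds.
Valid on: G1, G3.

G1, G3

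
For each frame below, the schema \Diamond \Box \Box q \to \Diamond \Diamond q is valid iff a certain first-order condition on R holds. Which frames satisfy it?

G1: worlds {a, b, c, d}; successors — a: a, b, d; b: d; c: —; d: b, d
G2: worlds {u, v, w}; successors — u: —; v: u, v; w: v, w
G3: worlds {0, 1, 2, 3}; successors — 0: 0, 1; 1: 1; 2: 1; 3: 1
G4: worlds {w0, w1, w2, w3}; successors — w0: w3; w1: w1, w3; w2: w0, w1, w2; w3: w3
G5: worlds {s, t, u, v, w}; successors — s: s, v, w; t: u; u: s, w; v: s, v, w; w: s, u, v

G1, G3, G4, G5

Frame correspondent (Sahlqvist): \forall x \forall y (xRy \to \exists w (y R^2 w \wedge x R^2 w)) — i.e. a generalized confluence (Geach) condition.
G1: holds.
G2: fails — vRu but no t with uR²t and vR²t.
G3: holds.
G4: holds.
G5: holds.
Valid on: G1, G3, G4, G5.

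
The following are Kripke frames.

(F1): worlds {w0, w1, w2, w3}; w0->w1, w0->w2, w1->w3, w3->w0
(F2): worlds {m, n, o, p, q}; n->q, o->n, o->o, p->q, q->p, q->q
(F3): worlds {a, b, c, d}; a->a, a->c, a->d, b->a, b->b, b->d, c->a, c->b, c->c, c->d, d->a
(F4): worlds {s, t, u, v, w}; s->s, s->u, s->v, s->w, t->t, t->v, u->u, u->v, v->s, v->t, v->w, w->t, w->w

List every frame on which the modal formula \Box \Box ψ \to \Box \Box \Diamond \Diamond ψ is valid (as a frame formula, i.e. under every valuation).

(F2), (F3), (F4)

This is the axiom for a generalized confluence (Geach) condition; its first-order frame correspondent is \forall x \forall z (x R^2 z \to \exists w (x R^2 w \wedge z R^2 w)).
(F1): fails — w0R²w3 but no w with w0R²w and w3R²w.
(F2): ✓.
(F3): ✓.
(F4): ✓.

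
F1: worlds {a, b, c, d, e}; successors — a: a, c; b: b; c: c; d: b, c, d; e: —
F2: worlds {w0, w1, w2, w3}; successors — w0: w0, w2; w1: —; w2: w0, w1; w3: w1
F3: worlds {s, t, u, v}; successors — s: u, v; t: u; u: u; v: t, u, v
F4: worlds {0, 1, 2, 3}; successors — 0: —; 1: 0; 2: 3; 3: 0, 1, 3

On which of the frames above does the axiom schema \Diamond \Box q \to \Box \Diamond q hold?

The schema corresponds to convergence: \forall x \forall y \forall z (Rxy \wedge Rxz \to \exists w (Ryw \wedge Rzw)).
F1: fails — Rdc and Rdb but c and b have no common successor.
F2: fails — Rw2w1 and Rw2w1 but w1 and w1 have no common successor.
F3: holds.
F4: fails — R10 and R10 but 0 and 0 have no common successor.
Valid on: F3.

F3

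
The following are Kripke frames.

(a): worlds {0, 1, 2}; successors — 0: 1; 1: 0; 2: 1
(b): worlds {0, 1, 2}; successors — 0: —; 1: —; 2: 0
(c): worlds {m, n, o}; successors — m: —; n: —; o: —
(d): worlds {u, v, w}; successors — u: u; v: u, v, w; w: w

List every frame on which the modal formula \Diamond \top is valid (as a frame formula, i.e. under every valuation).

The schema corresponds to seriality: \forall x \exists y Rxy.
(a): satisfies the condition.
(b): fails — world 0 has no successor.
(c): fails — world m has no successor.
(d): satisfies the condition.

(a), (d)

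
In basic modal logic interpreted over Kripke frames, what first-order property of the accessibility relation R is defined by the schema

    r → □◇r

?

Suppose r→□◇r is valid. Take Rxy and set V(r)={x}. Then r at x, so □◇r at x, so ◇r at y, so some z with Ryz has r; z=x, i.e. Ryx.
Conversely, on a frame with symmetry the schema holds at every world under every valuation.
Frame condition: ∀x ∀y (Rxy → Ryx).

symmetry: ∀x ∀y (Rxy → Ryx)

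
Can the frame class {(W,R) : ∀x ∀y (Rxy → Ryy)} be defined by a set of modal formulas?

This is a Sahlqvist condition; the T□ axiom □(□q → q) defines it.

Yes, by □(□q → q)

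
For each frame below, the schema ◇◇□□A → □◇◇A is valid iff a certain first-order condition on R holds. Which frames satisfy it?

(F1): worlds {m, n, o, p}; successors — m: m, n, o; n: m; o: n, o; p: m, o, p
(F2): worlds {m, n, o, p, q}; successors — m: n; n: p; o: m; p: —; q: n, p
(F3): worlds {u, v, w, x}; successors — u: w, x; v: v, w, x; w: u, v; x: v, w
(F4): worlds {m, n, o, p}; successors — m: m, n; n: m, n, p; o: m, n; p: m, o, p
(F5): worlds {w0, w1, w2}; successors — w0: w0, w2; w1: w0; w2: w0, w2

Frame correspondent (Sahlqvist): ∀x ∀y ∀z ((xR²y ∧ xRz) → ∃w (yR²w ∧ zR²w)) — i.e. a generalized confluence (Geach) condition.
(F1): condition met.
(F2): fails — mR²p, mRn but no w with pR²w and nR²w.
(F3): condition met.
(F4): condition met.
(F5): condition met.

(F1), (F3), (F4), (F5)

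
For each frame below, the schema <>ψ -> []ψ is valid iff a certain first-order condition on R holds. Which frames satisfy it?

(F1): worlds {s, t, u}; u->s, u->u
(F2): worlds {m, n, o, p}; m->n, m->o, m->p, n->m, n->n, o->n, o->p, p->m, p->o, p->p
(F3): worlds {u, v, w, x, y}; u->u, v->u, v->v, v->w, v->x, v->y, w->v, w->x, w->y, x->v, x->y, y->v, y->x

none

This is the axiom for partial functionality; its first-order frame correspondent is forall x forall y forall z (Rxy & Rxz -> y = z).
(F1): fails — u sees both s and u.
(F2): fails — m sees both n and o.
(F3): fails — v sees both u and v.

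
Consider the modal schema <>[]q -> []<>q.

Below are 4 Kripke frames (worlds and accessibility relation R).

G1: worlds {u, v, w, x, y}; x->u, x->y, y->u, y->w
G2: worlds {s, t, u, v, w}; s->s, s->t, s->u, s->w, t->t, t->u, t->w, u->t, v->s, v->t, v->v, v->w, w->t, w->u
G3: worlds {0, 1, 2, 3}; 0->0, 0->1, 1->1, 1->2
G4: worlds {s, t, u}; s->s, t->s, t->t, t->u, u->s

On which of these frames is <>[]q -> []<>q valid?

G2, G4

Frame correspondent (Sahlqvist): forall x forall y forall z (Rxy & Rxz -> exists w (Ryw & Rzw)) — i.e. convergence.
G1: fails — Rxy and Rxu but y and u have no common successor.
G2: satisfies the condition.
G3: fails — R11 and R12 but 1 and 2 have no common successor.
G4: satisfies the condition.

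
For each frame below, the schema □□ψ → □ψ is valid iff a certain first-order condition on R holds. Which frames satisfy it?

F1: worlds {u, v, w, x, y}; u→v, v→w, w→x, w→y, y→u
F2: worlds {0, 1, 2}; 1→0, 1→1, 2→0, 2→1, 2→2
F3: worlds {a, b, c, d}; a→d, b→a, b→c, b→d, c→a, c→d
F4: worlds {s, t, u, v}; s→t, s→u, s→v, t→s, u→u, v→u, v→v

F2

Frame correspondent (Sahlqvist): ∀x ∀y (Rxy → ∃z (Rxz ∧ Rzy)) — i.e. density.
F1: fails — Ruv but no z with Ruz and Rzv.
F2: holds.
F3: fails — Rbc but no z with Rbz and Rzc.
F4: fails — Rts but no z with Rtz and Rzs.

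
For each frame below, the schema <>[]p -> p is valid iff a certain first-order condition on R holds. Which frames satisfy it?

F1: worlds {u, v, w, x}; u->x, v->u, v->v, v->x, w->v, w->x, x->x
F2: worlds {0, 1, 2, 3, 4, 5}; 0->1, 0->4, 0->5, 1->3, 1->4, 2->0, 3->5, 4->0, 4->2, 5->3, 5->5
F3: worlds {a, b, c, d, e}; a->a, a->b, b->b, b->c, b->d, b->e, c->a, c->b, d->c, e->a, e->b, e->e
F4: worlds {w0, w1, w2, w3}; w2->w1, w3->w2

none

Frame correspondent (Sahlqvist): forall x forall y (Rxy -> Ryx) — i.e. symmetry.
F1: fails — Rwx but not Rxw.
F2: fails — R01 but not R10.
F3: fails — Rdc but not Rcd.
F4: fails — Rw3w2 but not Rw2w3.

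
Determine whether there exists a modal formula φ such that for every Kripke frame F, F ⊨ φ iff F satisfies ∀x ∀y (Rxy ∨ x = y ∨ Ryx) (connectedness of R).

No

Modal frame validity is preserved under disjoint unions.
Take 4 disjoint single-world reflexive frames: each is trivially connected, but their disjoint union has 4 worlds with no edge between distinct components, so it is not connected.
So the class is not modally definable.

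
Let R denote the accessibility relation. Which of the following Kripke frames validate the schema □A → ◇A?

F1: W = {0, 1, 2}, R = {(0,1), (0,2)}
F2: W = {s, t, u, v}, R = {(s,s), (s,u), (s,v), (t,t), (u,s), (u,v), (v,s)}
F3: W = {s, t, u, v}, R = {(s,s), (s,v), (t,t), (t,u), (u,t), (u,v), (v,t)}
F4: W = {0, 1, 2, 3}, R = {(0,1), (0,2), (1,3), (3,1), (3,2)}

F2, F3

This is the axiom for seriality; its first-order frame correspondent is ∀x ∃y Rxy.
F1: fails — world 1 has no successor.
F2: satisfies the condition.
F3: satisfies the condition.
F4: fails — world 2 has no successor.
Valid on: F2, F3.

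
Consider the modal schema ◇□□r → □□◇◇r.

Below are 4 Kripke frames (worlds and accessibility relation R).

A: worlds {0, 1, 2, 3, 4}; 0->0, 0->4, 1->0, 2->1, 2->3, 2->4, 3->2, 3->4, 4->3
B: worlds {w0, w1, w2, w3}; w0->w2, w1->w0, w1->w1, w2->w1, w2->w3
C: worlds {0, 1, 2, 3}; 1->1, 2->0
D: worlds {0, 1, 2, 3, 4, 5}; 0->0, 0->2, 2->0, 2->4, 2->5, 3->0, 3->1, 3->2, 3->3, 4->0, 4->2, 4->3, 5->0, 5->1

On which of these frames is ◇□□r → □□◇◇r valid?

The schema corresponds to a generalized confluence (Geach) condition: ∀x ∀y ∀z ((xRy ∧ xR²z) → ∃w (yR²w ∧ zR²w)).
A: ✓.
B: fails — w0Rw2, w0R²w3 but no w with w2R²w and w3R²w.
C: ✓.
D: fails — 2R0, 2R²1 but no w with 0R²w and 1R²w.
Valid on: A, C.

A, C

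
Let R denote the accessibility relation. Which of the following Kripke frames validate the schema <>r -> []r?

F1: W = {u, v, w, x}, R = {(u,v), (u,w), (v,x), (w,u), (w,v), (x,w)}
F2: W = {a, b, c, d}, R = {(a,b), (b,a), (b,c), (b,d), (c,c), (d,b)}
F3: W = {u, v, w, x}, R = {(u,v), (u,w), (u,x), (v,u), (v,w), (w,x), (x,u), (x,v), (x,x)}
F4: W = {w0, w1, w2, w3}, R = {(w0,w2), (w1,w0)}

Frame correspondent (Sahlqvist): forall x forall y forall z (Rxy & Rxz -> y = z) — i.e. partial functionality.
F1: fails — u sees both v and w.
F2: fails — b sees both a and c.
F3: fails — u sees both v and w.
F4: satisfies the condition.

F4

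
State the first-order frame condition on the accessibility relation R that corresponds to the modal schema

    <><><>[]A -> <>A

This is a Sahlqvist (Geach-type) schema ◇^3□^1A → □^0◇^1A.
Minimal-valuation argument: fix x; take any y with xR^3y and any z with xR^0z. Set V(A) to the set of worlds R-reachable from y in exactly 1 step. Then □^1A holds at y, so the antecedent holds at x; validity forces ◇^1A at z, giving a w with zR^1w and yR^1w.
First-order correspondent: forall x forall y (x R^3 y -> exists w (yRw & xRw)).

forall x forall y (x R^3 y -> exists w (yRw & xRw))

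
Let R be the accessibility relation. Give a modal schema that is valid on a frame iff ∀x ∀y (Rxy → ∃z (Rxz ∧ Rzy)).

A defining formula is □□p → □p (the C4 axiom).
Suppose □□p→□p is valid. Take Rxy and set V(p)={w : xR²w}. Then □□p at x, so □p at x, so p at y, i.e. ∃z(Rxz∧Rzy).

□□p → □p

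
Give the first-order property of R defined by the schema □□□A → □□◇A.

∀x ∀z (xR²z → ∃w (xR³w ∧ zRw))

This is a Sahlqvist (Geach-type) schema ◇^0□^3A → □^2◇^1A.
Minimal-valuation argument: fix x; take any y with xR^0y and any z with xR^2z. Set V(A) to the set of worlds R-reachable from y in exactly 3 steps. Then □^3A holds at y, so the antecedent holds at x; validity forces ◇^1A at z, giving a w with zR^1w and yR^3w.
First-order correspondent: ∀x ∀z (xR²z → ∃w (xR³w ∧ zRw)).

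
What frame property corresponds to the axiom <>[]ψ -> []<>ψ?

convergence

Suppose ◇□ψ→□◇ψ is valid. Take Rxy, Rxz and set V(ψ)={w : Ryw}. Then □ψ at y so ◇□ψ at x, so □◇ψ at x, so ◇ψ at z, giving w with Rzw and Ryw.
Conversely, on a frame with convergence the schema holds at every world under every valuation.
So the correspondent is convergence.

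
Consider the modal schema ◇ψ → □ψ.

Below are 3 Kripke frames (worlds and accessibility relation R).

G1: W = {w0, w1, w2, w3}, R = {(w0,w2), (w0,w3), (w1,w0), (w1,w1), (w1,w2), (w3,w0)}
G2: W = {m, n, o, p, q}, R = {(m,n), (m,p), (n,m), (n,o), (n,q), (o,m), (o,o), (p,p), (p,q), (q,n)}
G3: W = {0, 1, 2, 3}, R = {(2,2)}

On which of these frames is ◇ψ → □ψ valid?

The schema corresponds to partial functionality: ∀x ∀y ∀z (Rxy ∧ Rxz → y = z).
G1: fails — w0 sees both w2 and w3.
G2: fails — m sees both n and p.
G3: satisfies the condition.
Valid on: G3.

G3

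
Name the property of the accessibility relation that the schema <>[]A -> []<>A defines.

This is the .2 axiom.
It corresponds to convergence: forall x forall y forall z (Rxy & Rxz -> exists w (Ryw & Rzw)).

convergence: forall x forall y forall z (Rxy & Rxz -> exists w (Ryw & Rzw))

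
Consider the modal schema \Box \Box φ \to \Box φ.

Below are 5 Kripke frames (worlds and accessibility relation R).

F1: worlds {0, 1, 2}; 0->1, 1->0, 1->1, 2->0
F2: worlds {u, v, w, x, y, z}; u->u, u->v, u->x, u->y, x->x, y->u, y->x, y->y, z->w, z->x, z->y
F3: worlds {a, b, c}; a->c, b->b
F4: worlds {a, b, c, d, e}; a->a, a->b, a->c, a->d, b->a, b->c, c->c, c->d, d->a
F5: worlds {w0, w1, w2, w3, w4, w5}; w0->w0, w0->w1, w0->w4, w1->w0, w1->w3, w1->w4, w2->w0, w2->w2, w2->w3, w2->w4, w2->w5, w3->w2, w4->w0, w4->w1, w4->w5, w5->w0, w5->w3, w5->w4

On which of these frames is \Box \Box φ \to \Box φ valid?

The schema corresponds to density: \forall x \forall y (Rxy \to \exists z (Rxz \wedge Rzy)).
F1: fails — R20 but no z with R2z and Rz0.
F2: fails — Rzw but no t with Rzt and Rtw.
F3: fails — Rac but no z with Raz and Rzc.
F4: satisfies the condition.
F5: fails — Rw1w3 but no z with Rw1z and Rzw3.
Valid on: F4.

F4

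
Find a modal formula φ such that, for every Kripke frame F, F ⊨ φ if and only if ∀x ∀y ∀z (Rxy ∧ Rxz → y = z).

◇q → □q

This is partial functionality; the standard corresponding axiom is CD: ◇q → □q.
Suppose ◇q→□q is valid. Take Rxy, Rxz and set V(q)={y}. Then ◇q at x, so □q at x, so q at z, i.e. z=y.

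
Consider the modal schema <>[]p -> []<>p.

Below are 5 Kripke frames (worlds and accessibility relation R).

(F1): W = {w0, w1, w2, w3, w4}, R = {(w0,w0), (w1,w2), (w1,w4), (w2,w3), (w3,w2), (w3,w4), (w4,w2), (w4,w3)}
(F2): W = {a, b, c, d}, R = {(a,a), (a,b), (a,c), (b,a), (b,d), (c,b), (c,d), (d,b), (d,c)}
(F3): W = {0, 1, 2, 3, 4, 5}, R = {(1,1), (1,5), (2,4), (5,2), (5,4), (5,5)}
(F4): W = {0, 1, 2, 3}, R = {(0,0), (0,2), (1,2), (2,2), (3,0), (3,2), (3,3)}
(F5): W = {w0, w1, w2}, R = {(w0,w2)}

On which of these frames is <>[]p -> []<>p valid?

(F4)

The schema corresponds to convergence: forall x forall y forall z (Rxy & Rxz -> exists w (Ryw & Rzw)).
(F1): fails — Rw4w2 and Rw4w3 but w2 and w3 have no common successor.
(F2): fails — Rcd and Rcb but d and b have no common successor.
(F3): fails — R24 and R24 but 4 and 4 have no common successor.
(F4): condition met.
(F5): fails — Rw0w2 and Rw0w2 but w2 and w2 have no common successor.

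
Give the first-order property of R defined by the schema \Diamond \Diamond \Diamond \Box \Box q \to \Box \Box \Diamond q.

\forall x \forall y \forall z ((x R^3 y \wedge x R^2 z) \to \exists w (y R^2 w \wedge zRw))

This is a Sahlqvist (Geach-type) schema ◇^3□^2q → □^2◇^1q.
First-order correspondent: \forall x \forall y \forall z ((x R^3 y \wedge x R^2 z) \to \exists w (y R^2 w \wedge zRw)).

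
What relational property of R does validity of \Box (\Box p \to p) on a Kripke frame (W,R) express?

Suppose □(□p→p) is valid. Take Rxy and set V(p)={w : Ryw}. Then at y, □p holds; since □(□p→p) at x, □p→p at y, so p at y, i.e. Ryy.
Conversely, on a frame with shift-reflexivity the schema holds at every world under every valuation.
Frame condition: \forall x \forall y (Rxy \to Ryy).

Shift-reflexivity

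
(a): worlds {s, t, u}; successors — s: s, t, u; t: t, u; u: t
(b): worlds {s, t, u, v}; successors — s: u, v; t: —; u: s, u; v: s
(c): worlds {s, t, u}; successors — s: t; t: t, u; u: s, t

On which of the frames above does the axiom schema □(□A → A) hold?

none

This is the axiom for shift-reflexivity; its first-order frame correspondent is ∀x ∀y (Rxy → Ryy).
(a): fails — Rtu but not Ruu.
(b): fails — Rus but not Rss.
(c): fails — Rus but not Rss.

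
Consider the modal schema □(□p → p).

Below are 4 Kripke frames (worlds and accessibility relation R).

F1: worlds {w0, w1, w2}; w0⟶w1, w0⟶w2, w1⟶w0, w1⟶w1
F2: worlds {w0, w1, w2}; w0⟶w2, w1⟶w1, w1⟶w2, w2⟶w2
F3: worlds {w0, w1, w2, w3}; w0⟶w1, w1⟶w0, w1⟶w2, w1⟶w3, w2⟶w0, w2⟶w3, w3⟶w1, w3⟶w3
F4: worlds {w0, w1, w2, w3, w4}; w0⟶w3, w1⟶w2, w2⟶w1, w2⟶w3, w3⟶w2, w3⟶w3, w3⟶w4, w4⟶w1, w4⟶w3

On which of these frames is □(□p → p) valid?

The schema corresponds to shift-reflexivity: ∀x ∀y (Rxy → Ryy).
F1: fails — Rw1w0 but not Rw0w0.
F2: condition met.
F3: fails — Rw1w2 but not Rw2w2.
F4: fails — Rw1w2 but not Rw2w2.
Valid on: F2.

F2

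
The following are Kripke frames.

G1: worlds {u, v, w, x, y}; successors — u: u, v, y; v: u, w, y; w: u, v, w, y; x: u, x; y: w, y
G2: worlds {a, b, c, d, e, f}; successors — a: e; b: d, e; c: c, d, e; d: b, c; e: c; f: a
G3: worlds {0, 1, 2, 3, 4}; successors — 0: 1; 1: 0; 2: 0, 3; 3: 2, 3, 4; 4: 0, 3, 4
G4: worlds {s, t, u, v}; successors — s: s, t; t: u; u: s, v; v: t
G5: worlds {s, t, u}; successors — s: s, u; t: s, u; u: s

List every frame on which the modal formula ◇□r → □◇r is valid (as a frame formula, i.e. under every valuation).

G1, G2, G5

Frame correspondent (Sahlqvist): ∀x ∀y ∀z (Rxy ∧ Rxz → ∃w (Ryw ∧ Rzw)) — i.e. convergence.
G1: condition met.
G2: condition met.
G3: fails — R23 and R20 but 3 and 0 have no common successor.
G4: fails — Rss and Rst but s and t have no common successor.
G5: condition met.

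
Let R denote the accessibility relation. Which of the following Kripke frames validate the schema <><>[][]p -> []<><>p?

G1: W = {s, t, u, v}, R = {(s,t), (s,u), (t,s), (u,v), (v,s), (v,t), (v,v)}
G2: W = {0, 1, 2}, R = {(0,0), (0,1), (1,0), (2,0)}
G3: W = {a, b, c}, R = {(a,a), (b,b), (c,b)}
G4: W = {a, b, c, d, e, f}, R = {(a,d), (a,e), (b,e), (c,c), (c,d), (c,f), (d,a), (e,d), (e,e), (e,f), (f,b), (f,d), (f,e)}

This is the axiom for a generalized confluence (Geach) condition; its first-order frame correspondent is forall x forall y forall z ((x R^2 y & xRz) -> exists w (y R^2 w & z R^2 w)).
G1: fails — sR²s, sRt but no w with sR²w and tR²w.
G2: condition met.
G3: condition met.
G4: condition met.

G2, G3, G4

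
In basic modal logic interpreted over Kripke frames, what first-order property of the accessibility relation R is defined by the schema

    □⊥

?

emptiness of R

This schema is the Ver axiom.
Its frame correspondent is emptiness of R — ∀x ∀y ¬Rxy.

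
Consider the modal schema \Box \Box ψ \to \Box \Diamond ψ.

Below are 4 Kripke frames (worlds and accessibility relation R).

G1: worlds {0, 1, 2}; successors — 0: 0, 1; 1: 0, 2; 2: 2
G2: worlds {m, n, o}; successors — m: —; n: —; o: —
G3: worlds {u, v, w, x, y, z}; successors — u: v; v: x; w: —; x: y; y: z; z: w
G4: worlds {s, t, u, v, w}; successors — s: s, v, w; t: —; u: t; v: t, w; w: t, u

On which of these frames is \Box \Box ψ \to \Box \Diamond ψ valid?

G1, G2

This is the axiom for a generalized confluence (Geach) condition; its first-order frame correspondent is \forall x \forall z (xRz \to \exists w (x R^2 w \wedge zRw)).
G1: condition met.
G2: condition met.
G3: fails — zRw but no t with zR²t and wRt.
G4: fails — uRt but no w* with uR²w* and tRw*.
Valid on: G1, G2.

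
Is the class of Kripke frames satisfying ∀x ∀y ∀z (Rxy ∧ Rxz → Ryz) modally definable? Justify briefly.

Yes: it is the Euclidean property, defined by the 5 schema ◇p → □◇p.
Suppose ◇p→□◇p is valid. Take Rxy, Rxz and set V(p)={y}. Then ◇p at x, so □◇p at x, so ◇p at z, so some w with Rzw has p; w=y, i.e. Rzy. By symmetry of the argument, Ryz.

Yes, by ◇p → □◇p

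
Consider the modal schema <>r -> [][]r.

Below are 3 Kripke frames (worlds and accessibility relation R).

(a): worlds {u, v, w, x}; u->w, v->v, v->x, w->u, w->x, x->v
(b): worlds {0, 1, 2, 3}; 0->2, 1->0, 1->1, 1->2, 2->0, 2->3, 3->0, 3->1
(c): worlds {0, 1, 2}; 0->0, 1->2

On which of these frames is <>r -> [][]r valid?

(c)

The schema corresponds to a generalized confluence (Geach) condition: forall x forall y forall z ((xRy & x R^2 z) -> exists w (y = w & z = w)).
(a): fails — uRw, uR²u but w ≠ u.
(b): fails — 0R2, 0R²0 but 2 ≠ 0.
(c): condition met.
Valid on: (c).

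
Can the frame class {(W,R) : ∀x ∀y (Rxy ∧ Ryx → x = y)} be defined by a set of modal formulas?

No — not modally definable

Any modally definable frame class is closed under surjective bounded morphisms.
The 6-cycle (worlds s,t,u,v,w,x with s→t→u→v→w→x→s) is antisymmetric. Sending even-indexed worlds to s and odd-indexed worlds to t is a surjective bounded morphism onto the two-world frame with s↔t, which is not antisymmetric.
So no modal formula (or set of formulas) defines exactly the antisymmetric frames.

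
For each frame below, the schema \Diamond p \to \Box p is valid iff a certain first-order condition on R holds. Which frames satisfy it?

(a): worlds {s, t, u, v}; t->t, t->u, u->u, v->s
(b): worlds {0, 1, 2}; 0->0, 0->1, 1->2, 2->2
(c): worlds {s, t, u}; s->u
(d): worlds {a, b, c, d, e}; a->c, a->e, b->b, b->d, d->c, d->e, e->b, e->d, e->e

(c)

The schema corresponds to partial functionality: \forall x \forall y \forall z (Rxy \wedge Rxz \to y = z).
(a): fails — t sees both t and u.
(b): fails — 0 sees both 0 and 1.
(c): ✓.
(d): fails — a sees both c and e.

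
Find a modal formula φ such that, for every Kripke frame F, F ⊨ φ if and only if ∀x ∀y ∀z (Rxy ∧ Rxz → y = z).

This is partial functionality; the standard corresponding axiom is CD: ◇q → □q.

◇q → □q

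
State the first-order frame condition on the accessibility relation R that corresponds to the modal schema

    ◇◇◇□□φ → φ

This is a Sahlqvist (Geach-type) schema ◇^3□^2φ → □^0◇^0φ.
Minimal-valuation argument: fix x; take any y with xR^3y and any z with xR^0z. Set V(φ) to the set of worlds R-reachable from y in exactly 2 steps. Then □^2φ holds at y, so the antecedent holds at x; validity forces ◇^0φ at z, giving a w with zR^0w and yR^2w.
First-order correspondent: ∀x ∀y (xR³y → ∃w (yR²w ∧ x = w)).

∀x ∀y (xR³y → ∃w (yR²w ∧ x = w))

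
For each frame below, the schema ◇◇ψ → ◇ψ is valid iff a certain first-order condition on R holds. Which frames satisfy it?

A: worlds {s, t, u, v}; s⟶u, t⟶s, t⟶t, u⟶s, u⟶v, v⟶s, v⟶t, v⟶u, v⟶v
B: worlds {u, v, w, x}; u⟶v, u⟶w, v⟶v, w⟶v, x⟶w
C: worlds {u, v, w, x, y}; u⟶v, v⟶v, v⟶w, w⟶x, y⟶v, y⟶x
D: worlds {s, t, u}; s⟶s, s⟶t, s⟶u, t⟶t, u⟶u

D

This is the axiom for transitivity; its first-order frame correspondent is ∀x ∀y ∀z (Rxy ∧ Ryz → Rxz).
A: fails — Ruv and Rvt but not Rut.
B: fails — Rxw and Rwv but not Rxv.
C: fails — Ruv and Rvw but not Ruw.
D: holds.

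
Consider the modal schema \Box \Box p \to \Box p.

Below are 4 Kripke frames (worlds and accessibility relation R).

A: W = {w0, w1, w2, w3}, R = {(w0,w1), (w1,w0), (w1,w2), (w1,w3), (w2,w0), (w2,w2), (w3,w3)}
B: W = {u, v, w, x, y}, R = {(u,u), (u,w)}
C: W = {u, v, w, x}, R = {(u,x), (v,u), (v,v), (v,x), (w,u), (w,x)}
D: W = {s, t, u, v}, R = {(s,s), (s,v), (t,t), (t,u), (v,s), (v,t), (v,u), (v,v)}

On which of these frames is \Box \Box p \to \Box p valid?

Frame correspondent (Sahlqvist): \forall x \forall y (Rxy \to \exists z (Rxz \wedge Rzy)) — i.e. density.
A: fails — Rw0w1 but no z with Rw0z and Rzw1.
B: condition met.
C: fails — Rwu but no z with Rwz and Rzu.
D: condition met.

B, D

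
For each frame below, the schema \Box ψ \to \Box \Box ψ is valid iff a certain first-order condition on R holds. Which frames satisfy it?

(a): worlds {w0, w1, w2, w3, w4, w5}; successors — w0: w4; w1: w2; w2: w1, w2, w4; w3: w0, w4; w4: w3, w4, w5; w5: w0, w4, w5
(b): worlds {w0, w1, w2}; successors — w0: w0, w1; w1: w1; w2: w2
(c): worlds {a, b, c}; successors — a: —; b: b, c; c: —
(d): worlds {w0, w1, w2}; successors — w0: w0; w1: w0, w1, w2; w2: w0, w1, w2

(b), (c), (d)

Frame correspondent (Sahlqvist): \forall x \forall y \forall z (Rxy \wedge Ryz \to Rxz) — i.e. transitivity.
(a): fails — Rw1w2 and Rw2w4 but not Rw1w4.
(b): satisfies the condition.
(c): satisfies the condition.
(d): satisfies the condition.
Valid on: (b), (c), (d).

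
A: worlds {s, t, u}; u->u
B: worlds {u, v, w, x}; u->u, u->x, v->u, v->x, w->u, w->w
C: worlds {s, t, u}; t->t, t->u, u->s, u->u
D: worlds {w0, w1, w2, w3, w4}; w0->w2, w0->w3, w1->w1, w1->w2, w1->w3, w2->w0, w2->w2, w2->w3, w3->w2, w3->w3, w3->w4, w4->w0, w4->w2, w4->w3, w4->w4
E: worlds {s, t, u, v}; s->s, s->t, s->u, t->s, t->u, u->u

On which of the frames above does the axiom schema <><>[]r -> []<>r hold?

A, D, E

The schema corresponds to a generalized confluence (Geach) condition: forall x forall y forall z ((x R^2 y & xRz) -> exists w (yRw & zRw)).
A: condition met.
B: fails — uR²u, uRx but no t with uRt and xRt.
C: fails — tR²s, tRt but no w with sRw and tRw.
D: condition met.
E: condition met.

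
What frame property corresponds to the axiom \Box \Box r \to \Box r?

Suppose □□r→□r is valid. Take Rxy and set V(r)={w : xR²w}. Then □□r at x, so □r at x, so r at y, i.e. ∃z(Rxz∧Rzy).
The converse is a direct semantic check.
So the correspondent is density.

density: \forall x \forall y (Rxy \to \exists z (Rxz \wedge Rzy))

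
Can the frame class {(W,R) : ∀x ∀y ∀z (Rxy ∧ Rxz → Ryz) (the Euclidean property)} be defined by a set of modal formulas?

Yes: it is the Euclidean property, defined by the 5 schema ◇q → □◇q.
Suppose ◇q→□◇q is valid. Take Rxy, Rxz and set V(q)={y}. Then ◇q at x, so □◇q at x, so ◇q at z, so some w with Rzw has q; w=y, i.e. Rzy. By symmetry of the argument, Ryz.

Yes — defined by ◇q → □◇q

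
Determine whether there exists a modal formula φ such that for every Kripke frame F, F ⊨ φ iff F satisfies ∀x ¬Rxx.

Modal frame validity is preserved under surjective bounded morphisms.
The 3-cycle (worlds s,t,u with s→t→u→s) is irreflexive, and the map sending every world to a single reflexive point • is a surjective bounded morphism (forth: every edge maps to (•,•); back: every world has a successor). So any modal formula valid on the 3-cycle is also valid on the reflexive point, which is not irreflexive.
Hence irreflexivity is not modally definable.

No — not modally definable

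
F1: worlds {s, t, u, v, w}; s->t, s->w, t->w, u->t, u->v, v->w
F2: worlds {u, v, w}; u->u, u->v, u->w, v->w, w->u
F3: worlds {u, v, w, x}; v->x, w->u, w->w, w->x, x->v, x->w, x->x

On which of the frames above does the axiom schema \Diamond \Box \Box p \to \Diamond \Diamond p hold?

F2

Frame correspondent (Sahlqvist): \forall x \forall y (xRy \to \exists w (y R^2 w \wedge x R^2 w)) — i.e. a generalized confluence (Geach) condition.
F1: fails — sRt but no w* with tR²w* and sR²w*.
F2: satisfies the condition.
F3: fails — wRu but no t with uR²t and wR²t.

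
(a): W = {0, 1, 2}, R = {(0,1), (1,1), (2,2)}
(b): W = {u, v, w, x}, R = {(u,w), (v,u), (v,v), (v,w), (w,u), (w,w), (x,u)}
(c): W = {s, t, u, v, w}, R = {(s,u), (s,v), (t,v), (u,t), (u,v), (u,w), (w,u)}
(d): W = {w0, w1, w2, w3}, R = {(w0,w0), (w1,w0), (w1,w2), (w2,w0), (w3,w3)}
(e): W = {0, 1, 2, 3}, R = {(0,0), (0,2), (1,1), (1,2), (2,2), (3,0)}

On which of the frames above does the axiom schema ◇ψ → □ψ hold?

The schema corresponds to partial functionality: ∀x ∀y ∀z (Rxy ∧ Rxz → y = z).
(a): satisfies the condition.
(b): fails — v sees both u and v.
(c): fails — s sees both u and v.
(d): fails — w1 sees both w0 and w2.
(e): fails — 0 sees both 0 and 2.
Valid on: (a).

(a)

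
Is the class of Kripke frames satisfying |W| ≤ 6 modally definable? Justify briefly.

No

Modal frame validity is preserved under disjoint unions.
Any modal formula valid on each of 7 disjoint one-world frames is valid on their disjoint union (validity is preserved under disjoint unions). Each one-world frame has |W|=1≤6, but the union has |W|=7.
So no modal formula (or set of formulas) defines exactly the |W|≤6 frames.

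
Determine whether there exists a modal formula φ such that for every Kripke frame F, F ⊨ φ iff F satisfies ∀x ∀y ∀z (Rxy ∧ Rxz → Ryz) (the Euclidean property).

Yes — defined by ◇q → □◇q

This is a Sahlqvist condition; the 5 axiom ◇q → □◇q defines it.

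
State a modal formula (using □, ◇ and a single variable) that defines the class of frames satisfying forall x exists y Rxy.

This is seriality; the standard corresponding axiom is D: □r → ◇r.
Suppose □r→◇r is valid. At any x set V(r)=W. Then □r at x, so ◇r at x, so x has a successor.

□r → ◇r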